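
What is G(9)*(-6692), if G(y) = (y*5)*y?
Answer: -2710260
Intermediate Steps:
G(y) = 5*y² (G(y) = (5*y)*y = 5*y²)
G(9)*(-6692) = (5*9²)*(-6692) = (5*81)*(-6692) = 405*(-6692) = -2710260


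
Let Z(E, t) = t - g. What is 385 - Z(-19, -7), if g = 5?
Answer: 397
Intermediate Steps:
Z(E, t) = -5 + t (Z(E, t) = t - 1*5 = t - 5 = -5 + t)
385 - Z(-19, -7) = 385 - (-5 - 7) = 385 - 1*(-12) = 385 + 12 = 397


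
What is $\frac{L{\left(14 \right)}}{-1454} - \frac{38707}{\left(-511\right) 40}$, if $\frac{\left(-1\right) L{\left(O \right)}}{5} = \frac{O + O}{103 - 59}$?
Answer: $\frac{309897579}{163458680} \approx 1.8959$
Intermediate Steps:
$L{\left(O \right)} = - \frac{5 O}{22}$ ($L{\left(O \right)} = - 5 \frac{O + O}{103 - 59} = - 5 \frac{2 O}{44} = - 5 \cdot 2 O \frac{1}{44} = - 5 \frac{O}{22} = - \frac{5 O}{22}$)
$\frac{L{\left(14 \right)}}{-1454} - \frac{38707}{\left(-511\right) 40} = \frac{\left(- \frac{5}{22}\right) 14}{-1454} - \frac{38707}{\left(-511\right) 40} = \left(- \frac{35}{11}\right) \left(- \frac{1}{1454}\right) - \frac{38707}{-20440} = \frac{35}{15994} - - \frac{38707}{20440} = \frac{35}{15994} + \frac{38707}{20440} = \frac{309897579}{163458680}$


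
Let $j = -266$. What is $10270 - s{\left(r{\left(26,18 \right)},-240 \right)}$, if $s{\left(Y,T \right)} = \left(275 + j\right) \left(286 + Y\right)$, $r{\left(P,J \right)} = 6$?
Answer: $7642$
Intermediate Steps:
$s{\left(Y,T \right)} = 2574 + 9 Y$ ($s{\left(Y,T \right)} = \left(275 - 266\right) \left(286 + Y\right) = 9 \left(286 + Y\right) = 2574 + 9 Y$)
$10270 - s{\left(r{\left(26,18 \right)},-240 \right)} = 10270 - \left(2574 + 9 \cdot 6\right) = 10270 - \left(2574 + 54\right) = 10270 - 2628 = 7642$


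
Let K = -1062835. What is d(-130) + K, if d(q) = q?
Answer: -1062965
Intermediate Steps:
d(-130) + K = -130 - 1062835 = -1062965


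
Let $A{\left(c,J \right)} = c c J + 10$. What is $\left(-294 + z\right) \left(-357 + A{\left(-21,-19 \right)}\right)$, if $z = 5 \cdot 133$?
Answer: $-3237346$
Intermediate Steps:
$z = 665$
$A{\left(c,J \right)} = 10 + J c^{2}$ ($A{\left(c,J \right)} = c^{2} J + 10 = J c^{2} + 10 = 10 + J c^{2}$)
$\left(-294 + z\right) \left(-357 + A{\left(-21,-19 \right)}\right) = \left(-294 + 665\right) \left(-357 + \left(10 - 19 \left(-21\right)^{2}\right)\right) = 371 \left(-357 + \left(10 - 8379\right)\right) = 371 \left(-357 - 8369\right) = 371 \left(-8726\right) = -3237346$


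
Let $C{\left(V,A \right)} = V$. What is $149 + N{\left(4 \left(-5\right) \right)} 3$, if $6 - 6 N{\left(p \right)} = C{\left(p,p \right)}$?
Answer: $162$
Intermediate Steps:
$N{\left(p \right)} = 1 - \frac{p}{6}$
$149 + N{\left(4 \left(-5\right) \right)} 3 = 149 + \left(1 - \frac{4 \left(-5\right)}{6}\right) 3 = 149 + \left(1 - - \frac{10}{3}\right) 3 = 149 + \left(1 + \frac{10}{3}\right) 3 = 149 + \frac{13}{3} \cdot 3 = 149 + 13 = 162$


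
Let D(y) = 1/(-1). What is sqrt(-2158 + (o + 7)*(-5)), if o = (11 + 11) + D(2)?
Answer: I*sqrt(2298) ≈ 47.937*I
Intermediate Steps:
D(y) = -1
o = 21 (o = (11 + 11) - 1 = 22 - 1 = 21)
sqrt(-2158 + (o + 7)*(-5)) = sqrt(-2158 + (21 + 7)*(-5)) = sqrt(-2158 + 28*(-5)) = sqrt(-2158 - 140) = sqrt(-2298) = I*sqrt(2298)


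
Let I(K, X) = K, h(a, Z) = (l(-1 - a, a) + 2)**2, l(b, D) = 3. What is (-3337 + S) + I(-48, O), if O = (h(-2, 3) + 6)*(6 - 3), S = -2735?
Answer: -6120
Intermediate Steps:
h(a, Z) = 25 (h(a, Z) = (3 + 2)**2 = 5**2 = 25)
O = 93 (O = (25 + 6)*(6 - 3) = 31*3 = 93)
(-3337 + S) + I(-48, O) = (-3337 - 2735) - 48 = -6072 - 48 = -6120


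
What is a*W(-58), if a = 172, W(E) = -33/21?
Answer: -1892/7 ≈ -270.29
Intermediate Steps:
W(E) = -11/7 (W(E) = -33*1/21 = -11/7)
a*W(-58) = 172*(-11/7) = -1892/7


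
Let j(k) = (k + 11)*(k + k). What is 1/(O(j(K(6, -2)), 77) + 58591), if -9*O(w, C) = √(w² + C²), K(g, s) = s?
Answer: 9/527234 ≈ 1.7070e-5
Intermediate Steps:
j(k) = 2*k*(11 + k) (j(k) = (11 + k)*(2*k) = 2*k*(11 + k))
O(w, C) = -√(C² + w²)/9 (O(w, C) = -√(w² + C²)/9 = -√(C² + w²)/9)
1/(O(j(K(6, -2)), 77) + 58591) = 1/(-√(77² + (2*(-2)*(11 - 2))²)/9 + 58591) = 1/(-√(5929 + (2*(-2)*9)²)/9 + 58591) = 1/(-√(5929 + (-36)²)/9 + 58591) = 1/(-√(5929 + 1296)/9 + 58591) = 1/(-√7225/9 + 58591) = 1/(-⅑*85 + 58591) = 1/(-85/9 + 58591) = 1/(527234/9) = 9/527234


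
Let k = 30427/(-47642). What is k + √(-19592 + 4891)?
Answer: -30427/47642 + I*√14701 ≈ -0.63866 + 121.25*I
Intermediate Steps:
k = -30427/47642 (k = 30427*(-1/47642) = -30427/47642 ≈ -0.63866)
k + √(-19592 + 4891) = -30427/47642 + √(-19592 + 4891) = -30427/47642 + √(-14701) = -30427/47642 + I*√14701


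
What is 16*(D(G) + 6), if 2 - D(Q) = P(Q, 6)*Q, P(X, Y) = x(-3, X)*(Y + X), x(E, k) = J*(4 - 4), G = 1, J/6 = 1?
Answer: 128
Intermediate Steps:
J = 6 (J = 6*1 = 6)
x(E, k) = 0 (x(E, k) = 6*(4 - 4) = 6*0 = 0)
P(X, Y) = 0 (P(X, Y) = 0*(Y + X) = 0*(X + Y) = 0)
D(Q) = 2 (D(Q) = 2 - 0*Q = 2 - 1*0 = 2 + 0 = 2)
16*(D(G) + 6) = 16*(2 + 6) = 16*8 = 128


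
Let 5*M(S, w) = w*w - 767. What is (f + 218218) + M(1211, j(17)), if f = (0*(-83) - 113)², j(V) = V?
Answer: 1154457/5 ≈ 2.3089e+5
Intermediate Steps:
M(S, w) = -767/5 + w²/5 (M(S, w) = (w*w - 767)/5 = (w² - 767)/5 = (-767 + w²)/5 = -767/5 + w²/5)
f = 12769 (f = (0 - 113)² = (-113)² = 12769)
(f + 218218) + M(1211, j(17)) = (12769 + 218218) + (-767/5 + (⅕)*17²) = 230987 + (-767/5 + (⅕)*289) = 230987 + (-767/5 + 289/5) = 230987 - 478/5 = 1154457/5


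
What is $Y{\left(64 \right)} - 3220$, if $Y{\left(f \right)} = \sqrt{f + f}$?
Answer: $-3220 + 8 \sqrt{2} \approx -3208.7$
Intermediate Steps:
$Y{\left(f \right)} = \sqrt{2} \sqrt{f}$ ($Y{\left(f \right)} = \sqrt{2 f} = \sqrt{2} \sqrt{f}$)
$Y{\left(64 \right)} - 3220 = \sqrt{2} \sqrt{64} - 3220 = \sqrt{2} \cdot 8 - 3220 = 8 \sqrt{2} - 3220 = -3220 + 8 \sqrt{2}$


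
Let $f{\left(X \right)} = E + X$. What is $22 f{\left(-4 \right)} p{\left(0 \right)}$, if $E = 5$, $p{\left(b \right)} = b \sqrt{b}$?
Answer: $0$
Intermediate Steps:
$p{\left(b \right)} = b^{\frac{3}{2}}$
$f{\left(X \right)} = 5 + X$
$22 f{\left(-4 \right)} p{\left(0 \right)} = 22 \left(5 - 4\right) 0^{\frac{3}{2}} = 22 \cdot 1 \cdot 0 = 22 \cdot 0 = 0$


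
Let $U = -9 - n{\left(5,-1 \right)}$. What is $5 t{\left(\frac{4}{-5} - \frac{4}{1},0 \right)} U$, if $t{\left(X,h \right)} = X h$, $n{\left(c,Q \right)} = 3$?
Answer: $0$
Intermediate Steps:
$U = -12$ ($U = -9 - 3 = -12$)
$5 t{\left(\frac{4}{-5} - \frac{4}{1},0 \right)} U = 5 \left(\frac{4}{-5} - \frac{4}{1}\right) 0 \left(-12\right) = 5 \left(4 \left(- \frac{1}{5}\right) - 4\right) 0 \left(-12\right) = 5 \left(- \frac{4}{5} - 4\right) 0 \left(-12\right) = 5 \left(\left(- \frac{24}{5}\right) 0\right) \left(-12\right) = 5 \cdot 0 \left(-12\right) = 0 \left(-12\right) = 0$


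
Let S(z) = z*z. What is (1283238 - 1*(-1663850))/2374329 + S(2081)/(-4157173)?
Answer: 1969378093655/9870496411917 ≈ 0.19952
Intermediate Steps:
S(z) = z**2
(1283238 - 1*(-1663850))/2374329 + S(2081)/(-4157173) = (1283238 - 1*(-1663850))/2374329 + 2081**2/(-4157173) = (1283238 + 1663850)*(1/2374329) + 4330561*(-1/4157173) = 2947088*(1/2374329) - 4330561/4157173 = 2947088/2374329 - 4330561/4157173 = 1969378093655/9870496411917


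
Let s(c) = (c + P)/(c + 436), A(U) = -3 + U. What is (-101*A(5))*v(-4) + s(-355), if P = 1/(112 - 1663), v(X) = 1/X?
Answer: 11587519/251262 ≈ 46.117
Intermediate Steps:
P = -1/1551 (P = 1/(-1551) = -1/1551 ≈ -0.00064475)
s(c) = (-1/1551 + c)/(436 + c) (s(c) = (c - 1/1551)/(c + 436) = (-1/1551 + c)/(436 + c))
(-101*A(5))*v(-4) + s(-355) = -101*(-3 + 5)/(-4) + (-1/1551 - 355)/(436 - 355) = -101*2*(-1/4) - 550606/1551/81 = -202*(-1/4) + (1/81)*(-550606/1551) = 101/2 - 550606/125631 = 11587519/251262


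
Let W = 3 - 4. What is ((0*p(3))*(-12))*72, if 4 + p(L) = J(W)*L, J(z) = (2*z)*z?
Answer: 0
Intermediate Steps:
W = -1
J(z) = 2*z**2
p(L) = -4 + 2*L (p(L) = -4 + (2*(-1)**2)*L = -4 + (2*1)*L = -4 + 2*L)
((0*p(3))*(-12))*72 = ((0*(-4 + 2*3))*(-12))*72 = ((0*(-4 + 6))*(-12))*72 = ((0*2)*(-12))*72 = (0*(-12))*72 = 0*72 = 0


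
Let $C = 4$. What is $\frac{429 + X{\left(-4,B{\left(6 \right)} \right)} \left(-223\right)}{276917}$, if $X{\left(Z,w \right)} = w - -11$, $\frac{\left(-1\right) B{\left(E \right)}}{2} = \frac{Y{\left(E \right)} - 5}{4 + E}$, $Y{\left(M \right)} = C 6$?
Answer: $- \frac{5883}{1384585} \approx -0.0042489$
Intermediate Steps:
$Y{\left(M \right)} = 24$ ($Y{\left(M \right)} = 4 \cdot 6 = 24$)
$B{\left(E \right)} = - \frac{38}{4 + E}$ ($B{\left(E \right)} = - 2 \frac{24 - 5}{4 + E} = - 2 \frac{19}{4 + E} = - \frac{38}{4 + E}$)
$X{\left(Z,w \right)} = 11 + w$ ($X{\left(Z,w \right)} = w + 11 = 11 + w$)
$\frac{429 + X{\left(-4,B{\left(6 \right)} \right)} \left(-223\right)}{276917} = \frac{429 + \left(11 - \frac{38}{4 + 6}\right) \left(-223\right)}{276917} = \left(429 + \left(11 - \frac{38}{10}\right) \left(-223\right)\right) \frac{1}{276917} = \left(429 + \left(11 - \frac{19}{5}\right) \left(-223\right)\right) \frac{1}{276917} = \left(429 + \frac{36}{5} \left(-223\right)\right) \frac{1}{276917} = \left(429 - \frac{8028}{5}\right) \frac{1}{276917} = \left(- \frac{5883}{5}\right) \frac{1}{276917} = - \frac{5883}{1384585}$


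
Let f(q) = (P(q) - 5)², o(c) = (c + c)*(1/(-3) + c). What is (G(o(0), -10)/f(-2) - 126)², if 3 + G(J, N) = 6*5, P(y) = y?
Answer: 37785609/2401 ≈ 15737.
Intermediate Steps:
o(c) = 2*c*(-⅓ + c) (o(c) = (2*c)*(-⅓ + c) = 2*c*(-⅓ + c))
f(q) = (-5 + q)² (f(q) = (q - 5)² = (-5 + q)²)
G(J, N) = 27 (G(J, N) = -3 + 6*5 = -3 + 30 = 27)
(G(o(0), -10)/f(-2) - 126)² = (27/((-5 - 2)²) - 126)² = (27/((-7)²) - 126)² = (27/49 - 126)² = (-6147/49)² = 37785609/2401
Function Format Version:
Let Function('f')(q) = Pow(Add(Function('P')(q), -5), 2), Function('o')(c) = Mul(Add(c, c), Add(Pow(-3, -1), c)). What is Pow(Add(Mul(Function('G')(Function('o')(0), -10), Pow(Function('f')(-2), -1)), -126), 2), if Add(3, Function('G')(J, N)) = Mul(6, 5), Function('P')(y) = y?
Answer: Rational(37785609, 2401) ≈ 15737.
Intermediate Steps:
Function('o')(c) = Mul(2, c, Add(Rational(-1, 3), c)) (Function('o')(c) = Mul(Mul(2, c), Add(Rational(-1, 3), c)) = Mul(2, c, Add(Rational(-1, 3), c)))
Function('f')(q) = Pow(Add(-5, q), 2) (Function('f')(q) = Pow(Add(q, -5), 2) = Pow(Add(-5, q), 2))
Function('G')(J, N) = 27 (Function('G')(J, N) = Add(-3, Mul(6, 5)) = Add(-3, 30) = 27)
Pow(Add(Mul(Function('G')(Function('o')(0), -10), Pow(Function('f')(-2), -1)), -126), 2) = Pow(Add(Mul(27, Pow(Pow(Add(-5, -2), 2), -1)), -126), 2) = Pow(Add(Mul(27, Pow(Pow(-7, 2), -1)), -126), 2) = Pow(Add(Mul(27, Pow(49, -1)), -126), 2) = Pow(Add(Mul(27, Rational(1, 49)), -126), 2) = Pow(Add(Rational(27, 49), -126), 2) = Pow(Rational(-6147, 49), 2) = Rational(37785609, 2401)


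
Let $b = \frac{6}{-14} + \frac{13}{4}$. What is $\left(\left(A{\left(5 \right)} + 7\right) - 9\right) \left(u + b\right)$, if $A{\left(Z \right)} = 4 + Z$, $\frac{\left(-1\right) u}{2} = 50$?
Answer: $- \frac{2721}{4} \approx -680.25$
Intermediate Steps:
$u = -100$ ($u = \left(-2\right) 50 = -100$)
$b = \frac{79}{28}$ ($b = 6 \left(- \frac{1}{14}\right) + 13 \cdot \frac{1}{4} = - \frac{3}{7} + \frac{13}{4} = \frac{79}{28} \approx 2.8214$)
$\left(\left(A{\left(5 \right)} + 7\right) - 9\right) \left(u + b\right) = \left(\left(\left(4 + 5\right) + 7\right) - 9\right) \left(-100 + \frac{79}{28}\right) = \left(\left(9 + 7\right) - 9\right) \left(- \frac{2721}{28}\right) = \left(16 - 9\right) \left(- \frac{2721}{28}\right) = 7 \left(- \frac{2721}{28}\right) = - \frac{2721}{4}$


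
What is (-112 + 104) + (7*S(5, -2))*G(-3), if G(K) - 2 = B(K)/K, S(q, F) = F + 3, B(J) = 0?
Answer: 6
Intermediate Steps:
S(q, F) = 3 + F
G(K) = 2 (G(K) = 2 + 0/K = 2 + 0 = 2)
(-112 + 104) + (7*S(5, -2))*G(-3) = (-112 + 104) + (7*(3 - 2))*2 = -8 + (7*1)*2 = -8 + 7*2 = -8 + 14 = 6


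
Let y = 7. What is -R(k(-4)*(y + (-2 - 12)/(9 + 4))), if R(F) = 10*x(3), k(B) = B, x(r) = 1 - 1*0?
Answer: -10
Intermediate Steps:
x(r) = 1 (x(r) = 1 + 0 = 1)
R(F) = 10 (R(F) = 10*1 = 10)
-R(k(-4)*(y + (-2 - 12)/(9 + 4))) = -1*10 = -10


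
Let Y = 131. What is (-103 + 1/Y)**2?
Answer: 182034064/17161 ≈ 10607.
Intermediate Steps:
(-103 + 1/Y)**2 = (-103 + 1/131)**2 = (-13492/131)**2 = 182034064/17161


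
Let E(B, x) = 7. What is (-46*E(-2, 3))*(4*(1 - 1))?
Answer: 0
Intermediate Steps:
(-46*E(-2, 3))*(4*(1 - 1)) = (-46*7)*(4*(1 - 1)) = -1288*0 = -322*0 = 0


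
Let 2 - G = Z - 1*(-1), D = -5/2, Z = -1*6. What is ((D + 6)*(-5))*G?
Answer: -245/2 ≈ -122.50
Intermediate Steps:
Z = -6
D = -5/2 (D = -5*1/2 = -5/2 ≈ -2.5000)
G = 7 (G = 2 - (-6 - 1*(-1)) = 2 - (-6 + 1) = 2 - 1*(-5) = 2 + 5 = 7)
((D + 6)*(-5))*G = ((-5/2 + 6)*(-5))*7 = ((7/2)*(-5))*7 = -35/2*7 = -245/2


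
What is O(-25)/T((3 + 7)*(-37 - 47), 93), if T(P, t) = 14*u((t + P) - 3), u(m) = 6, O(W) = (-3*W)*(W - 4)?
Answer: -725/28 ≈ -25.893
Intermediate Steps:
O(W) = -3*W*(-4 + W) (O(W) = (-3*W)*(-4 + W) = -3*W*(-4 + W))
T(P, t) = 84 (T(P, t) = 14*6 = 84)
O(-25)/T((3 + 7)*(-37 - 47), 93) = (3*(-25)*(4 - 1*(-25)))/84 = (3*(-25)*(4 + 25))*(1/84) = (3*(-25)*29)*(1/84) = -2175*1/84 = -725/28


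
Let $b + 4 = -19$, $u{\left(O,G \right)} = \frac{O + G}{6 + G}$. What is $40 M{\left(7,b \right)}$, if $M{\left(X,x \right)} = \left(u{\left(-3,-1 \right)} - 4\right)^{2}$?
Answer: $\frac{4608}{5} \approx 921.6$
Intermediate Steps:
$u{\left(O,G \right)} = \frac{G + O}{6 + G}$
$b = -23$ ($b = -4 - 19 = -23$)
$M{\left(X,x \right)} = \frac{576}{25}$ ($M{\left(X,x \right)} = \left(\frac{-1 - 3}{6 - 1} - 4\right)^{2} = \left(\frac{1}{5} \left(-4\right) - 4\right)^{2} = \left(- \frac{4}{5} - 4\right)^{2} = \left(- \frac{24}{5}\right)^{2} = \frac{576}{25}$)
$40 M{\left(7,b \right)} = 40 \cdot \frac{576}{25} = \frac{4608}{5}$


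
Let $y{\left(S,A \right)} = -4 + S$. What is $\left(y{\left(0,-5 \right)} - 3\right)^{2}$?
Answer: $49$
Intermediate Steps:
$\left(y{\left(0,-5 \right)} - 3\right)^{2} = \left(\left(-4 + 0\right) - 3\right)^{2} = \left(-4 - 3\right)^{2} = \left(-7\right)^{2} = 49$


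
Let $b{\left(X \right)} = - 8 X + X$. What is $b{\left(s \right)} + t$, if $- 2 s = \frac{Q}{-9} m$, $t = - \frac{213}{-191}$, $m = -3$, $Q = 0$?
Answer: $\frac{213}{191} \approx 1.1152$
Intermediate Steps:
$t = \frac{213}{191}$ ($t = \left(-213\right) \left(- \frac{1}{191}\right) = \frac{213}{191} \approx 1.1152$)
$s = 0$ ($s = - \frac{\frac{0}{-9} \left(-3\right)}{2} = - \frac{0 \left(- \frac{1}{9}\right) \left(-3\right)}{2} = - \frac{0 \left(-3\right)}{2} = \left(- \frac{1}{2}\right) 0 = 0$)
$b{\left(X \right)} = - 7 X$
$b{\left(s \right)} + t = \left(-7\right) 0 + \frac{213}{191} = 0 + \frac{213}{191} = \frac{213}{191}$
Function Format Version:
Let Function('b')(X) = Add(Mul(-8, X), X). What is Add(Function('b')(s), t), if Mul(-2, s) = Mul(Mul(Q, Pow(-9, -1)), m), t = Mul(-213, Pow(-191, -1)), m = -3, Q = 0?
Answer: Rational(213, 191) ≈ 1.1152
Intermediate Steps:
t = Rational(213, 191) (t = Mul(-213, Rational(-1, 191)) = Rational(213, 191) ≈ 1.1152)
s = 0 (s = Mul(Rational(-1, 2), Mul(Mul(0, Pow(-9, -1)), -3)) = Mul(Rational(-1, 2), Mul(Mul(0, Rational(-1, 9)), -3)) = Mul(Rational(-1, 2), Mul(0, -3)) = Mul(Rational(-1, 2), 0) = 0)
Function('b')(X) = Mul(-7, X)
Add(Function('b')(s), t) = Add(Mul(-7, 0), Rational(213, 191)) = Add(0, Rational(213, 191)) = Rational(213, 191)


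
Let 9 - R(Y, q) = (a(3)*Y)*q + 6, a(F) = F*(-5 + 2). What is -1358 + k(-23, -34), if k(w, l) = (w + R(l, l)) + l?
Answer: 8992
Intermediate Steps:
a(F) = -3*F (a(F) = F*(-3) = -3*F)
R(Y, q) = 3 + 9*Y*q (R(Y, q) = 9 - (((-3*3)*Y)*q + 6) = 9 - ((-9*Y)*q + 6) = 9 - (-9*Y*q + 6) = 9 - (6 - 9*Y*q) = 9 + (-6 + 9*Y*q) = 3 + 9*Y*q)
k(w, l) = 3 + l + w + 9*l**2 (k(w, l) = (w + (3 + 9*l*l)) + l = (w + (3 + 9*l**2)) + l = (3 + w + 9*l**2) + l = 3 + l + w + 9*l**2)
-1358 + k(-23, -34) = -1358 + (3 - 34 - 23 + 9*(-34)**2) = -1358 + (3 - 34 - 23 + 9*1156) = -1358 + (3 - 34 - 23 + 10404) = -1358 + 10350 = 8992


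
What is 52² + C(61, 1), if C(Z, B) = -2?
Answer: 2702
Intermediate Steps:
52² + C(61, 1) = 52² - 2 = 2704 - 2 = 2702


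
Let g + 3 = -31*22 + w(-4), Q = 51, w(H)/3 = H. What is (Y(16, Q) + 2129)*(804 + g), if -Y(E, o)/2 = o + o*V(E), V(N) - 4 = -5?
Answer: 227803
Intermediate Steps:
V(N) = -1 (V(N) = 4 - 5 = -1)
w(H) = 3*H
Y(E, o) = 0 (Y(E, o) = -2*(o + o*(-1)) = -2*(o - o) = -2*0 = 0)
g = -697 (g = -3 + (-31*22 + 3*(-4)) = -3 + (-682 - 12) = -3 - 694 = -697)
(Y(16, Q) + 2129)*(804 + g) = (0 + 2129)*(804 - 697) = 2129*107 = 227803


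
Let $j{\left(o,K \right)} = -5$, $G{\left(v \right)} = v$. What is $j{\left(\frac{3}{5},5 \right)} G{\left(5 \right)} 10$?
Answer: $-250$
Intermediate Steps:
$j{\left(\frac{3}{5},5 \right)} G{\left(5 \right)} 10 = \left(-5\right) 5 \cdot 10 = \left(-25\right) 10 = -250$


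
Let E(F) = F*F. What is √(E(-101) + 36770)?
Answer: 3*√5219 ≈ 216.73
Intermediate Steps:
E(F) = F²
√(E(-101) + 36770) = √((-101)² + 36770) = √(10201 + 36770) = √46971 = 3*√5219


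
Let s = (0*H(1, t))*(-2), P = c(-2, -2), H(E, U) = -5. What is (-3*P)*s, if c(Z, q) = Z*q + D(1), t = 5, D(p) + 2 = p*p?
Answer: 0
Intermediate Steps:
D(p) = -2 + p² (D(p) = -2 + p*p = -2 + p²)
c(Z, q) = -1 + Z*q (c(Z, q) = Z*q + (-2 + 1²) = Z*q + (-2 + 1) = Z*q - 1 = -1 + Z*q)
P = 3 (P = -1 - 2*(-2) = -1 + 4 = 3)
s = 0 (s = (0*(-5))*(-2) = 0*(-2) = 0)
(-3*P)*s = -3*3*0 = -9*0 = 0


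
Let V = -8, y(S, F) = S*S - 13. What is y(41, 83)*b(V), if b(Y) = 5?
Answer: 8340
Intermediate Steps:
y(S, F) = -13 + S**2 (y(S, F) = S**2 - 13 = -13 + S**2)
y(41, 83)*b(V) = (-13 + 41**2)*5 = (-13 + 1681)*5 = 1668*5 = 8340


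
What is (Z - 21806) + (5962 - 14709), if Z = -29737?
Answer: -60290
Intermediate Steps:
(Z - 21806) + (5962 - 14709) = (-29737 - 21806) + (5962 - 14709) = -51543 - 8747 = -60290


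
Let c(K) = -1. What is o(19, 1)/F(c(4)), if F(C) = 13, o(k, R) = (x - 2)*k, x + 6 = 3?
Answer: -95/13 ≈ -7.3077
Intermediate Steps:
x = -3 (x = -6 + 3 = -3)
o(k, R) = -5*k (o(k, R) = (-3 - 2)*k = -5*k)
o(19, 1)/F(c(4)) = -5*19/13 = -95*1/13 = -95/13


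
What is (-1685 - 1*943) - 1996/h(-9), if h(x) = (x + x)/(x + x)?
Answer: -4624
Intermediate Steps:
h(x) = 1 (h(x) = (2*x)/((2*x)) = (2*x)*(1/(2*x)) = 1)
(-1685 - 1*943) - 1996/h(-9) = (-1685 - 1*943) - 1996/1 = (-1685 - 943) - 1996 = -2628 - 1*1996 = -2628 - 1996 = -4624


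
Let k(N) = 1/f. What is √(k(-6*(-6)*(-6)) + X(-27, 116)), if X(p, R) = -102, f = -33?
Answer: I*√111111/33 ≈ 10.101*I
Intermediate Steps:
k(N) = -1/33 (k(N) = 1/(-33) = -1/33)
√(k(-6*(-6)*(-6)) + X(-27, 116)) = √(-1/33 - 102) = √(-3367/33) = I*√111111/33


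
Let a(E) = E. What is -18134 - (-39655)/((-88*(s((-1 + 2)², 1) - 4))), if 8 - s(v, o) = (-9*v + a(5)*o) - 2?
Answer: -290865/16 ≈ -18179.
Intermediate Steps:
s(v, o) = 10 - 5*o + 9*v (s(v, o) = 8 - ((-9*v + 5*o) - 2) = 8 - (-2 - 9*v + 5*o) = 8 + (2 - 5*o + 9*v) = 10 - 5*o + 9*v)
-18134 - (-39655)/((-88*(s((-1 + 2)², 1) - 4))) = -18134 - (-39655)/((-88*((10 - 5*1 + 9*(-1 + 2)²) - 4))) = -18134 - (-39655)/((-88*((10 - 5 + 9*1²) - 4))) = -18134 - (-39655)/((-88*((10 - 5 + 9*1) - 4))) = -18134 - (-39655)/((-88*((10 - 5 + 9) - 4))) = -18134 - (-39655)/((-88*(14 - 4))) = -18134 - (-39655)/((-88*10)) = -18134 - (-39655)/(-880) = -18134 - (-39655)*(-1)/880 = -18134 - 1*721/16 = -18134 - 721/16 = -290865/16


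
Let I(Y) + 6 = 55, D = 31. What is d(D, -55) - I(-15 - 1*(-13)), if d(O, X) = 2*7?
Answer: -35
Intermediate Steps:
I(Y) = 49 (I(Y) = -6 + 55 = 49)
d(O, X) = 14
d(D, -55) - I(-15 - 1*(-13)) = 14 - 1*49 = 14 - 49 = -35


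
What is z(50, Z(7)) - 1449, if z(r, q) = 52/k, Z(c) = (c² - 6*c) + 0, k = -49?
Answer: -71053/49 ≈ -1450.1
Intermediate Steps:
Z(c) = c² - 6*c
z(r, q) = -52/49 (z(r, q) = 52/(-49) = 52*(-1/49) = -52/49)
z(50, Z(7)) - 1449 = -52/49 - 1449 = -71053/49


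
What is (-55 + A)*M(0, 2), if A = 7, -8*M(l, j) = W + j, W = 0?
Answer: 12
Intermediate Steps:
M(l, j) = -j/8 (M(l, j) = -(0 + j)/8 = -j/8)
(-55 + A)*M(0, 2) = (-55 + 7)*(-⅛*2) = -48*(-¼) = 12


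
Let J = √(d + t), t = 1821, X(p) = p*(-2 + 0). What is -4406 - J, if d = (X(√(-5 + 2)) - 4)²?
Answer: -4406 - √(1825 + 16*I*√3) ≈ -4448.7 - 0.32434*I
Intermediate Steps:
X(p) = -2*p (X(p) = p*(-2) = -2*p)
d = (-4 - 2*I*√3)² (d = (-2*√(-5 + 2) - 4)² = (-2*I*√3 - 4)² = (-4 - 2*I*√3)² ≈ 4.0 + 27.713*I)
J = √(1825 + 16*I*√3) (J = √((4 + 16*I*√3) + 1821) = √(1825 + 16*I*√3) ≈ 42.721 + 0.3243*I)
-4406 - J = -4406 - √(1825 + 16*I*√3)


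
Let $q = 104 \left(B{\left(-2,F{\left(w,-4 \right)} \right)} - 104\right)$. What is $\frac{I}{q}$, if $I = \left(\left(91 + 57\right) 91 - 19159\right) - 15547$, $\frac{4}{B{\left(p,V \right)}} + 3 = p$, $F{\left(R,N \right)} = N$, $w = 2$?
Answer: $\frac{53095}{27248} \approx 1.9486$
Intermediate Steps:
$B{\left(p,V \right)} = \frac{4}{-3 + p}$
$I = -21238$ ($I = \left(148 \cdot 91 - 19159\right) - 15547 = \left(13468 - 19159\right) - 15547 = -5691 - 15547 = -21238$)
$q = - \frac{54496}{5}$ ($q = 104 \left(\frac{4}{-3 - 2} - 104\right) = 104 \left(\frac{4}{-5} - 104\right) = 104 \left(4 \left(- \frac{1}{5}\right) - 104\right) = 104 \left(- \frac{4}{5} - 104\right) = 104 \left(- \frac{524}{5}\right) = - \frac{54496}{5} \approx -10899.0$)
$\frac{I}{q} = - \frac{21238}{- \frac{54496}{5}} = \left(-21238\right) \left(- \frac{5}{54496}\right) = \frac{53095}{27248}$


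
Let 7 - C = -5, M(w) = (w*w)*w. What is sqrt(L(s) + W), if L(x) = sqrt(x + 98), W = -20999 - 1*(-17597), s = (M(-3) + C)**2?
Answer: sqrt(-3402 + sqrt(323)) ≈ 58.172*I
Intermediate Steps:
M(w) = w**3 (M(w) = w**2*w = w**3)
C = 12 (C = 7 - 1*(-5) = 7 + 5 = 12)
s = 225 (s = ((-3)**3 + 12)**2 = (-27 + 12)**2 = (-15)**2 = 225)
W = -3402 (W = -20999 + 17597 = -3402)
L(x) = sqrt(98 + x)
sqrt(L(s) + W) = sqrt(sqrt(98 + 225) - 3402) = sqrt(sqrt(323) - 3402) = sqrt(-3402 + sqrt(323))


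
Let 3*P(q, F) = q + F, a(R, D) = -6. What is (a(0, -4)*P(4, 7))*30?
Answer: -660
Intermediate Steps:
P(q, F) = F/3 + q/3 (P(q, F) = (q + F)/3 = (F + q)/3 = F/3 + q/3)
(a(0, -4)*P(4, 7))*30 = -6*((⅓)*7 + (⅓)*4)*30 = -6*(7/3 + 4/3)*30 = -6*11/3*30 = -22*30 = -660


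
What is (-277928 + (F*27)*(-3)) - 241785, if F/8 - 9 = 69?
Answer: -570257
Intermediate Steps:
F = 624 (F = 72 + 8*69 = 72 + 552 = 624)
(-277928 + (F*27)*(-3)) - 241785 = (-277928 + (624*27)*(-3)) - 241785 = (-277928 + 16848*(-3)) - 241785 = (-277928 - 50544) - 241785 = -328472 - 241785 = -570257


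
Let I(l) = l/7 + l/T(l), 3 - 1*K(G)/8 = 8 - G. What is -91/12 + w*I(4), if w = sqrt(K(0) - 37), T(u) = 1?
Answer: -91/12 + 32*I*sqrt(77)/7 ≈ -7.5833 + 40.114*I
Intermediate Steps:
K(G) = -40 + 8*G (K(G) = 24 - 8*(8 - G) = 24 + (-64 + 8*G) = -40 + 8*G)
I(l) = 8*l/7 (I(l) = l/7 + l/1 = l*(1/7) + l*1 = l/7 + l = 8*l/7)
w = I*sqrt(77) (w = sqrt((-40 + 8*0) - 37) = sqrt((-40 + 0) - 37) = sqrt(-40 - 37) = sqrt(-77) = I*sqrt(77) ≈ 8.775*I)
-91/12 + w*I(4) = -91/12 + (I*sqrt(77))*((8/7)*4) = -91*1/12 + (I*sqrt(77))*(32/7) = -91/12 + 32*I*sqrt(77)/7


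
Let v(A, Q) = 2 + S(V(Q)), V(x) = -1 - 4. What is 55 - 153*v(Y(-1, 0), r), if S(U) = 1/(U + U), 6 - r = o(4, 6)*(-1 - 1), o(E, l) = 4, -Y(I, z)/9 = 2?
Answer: -2357/10 ≈ -235.70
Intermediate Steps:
Y(I, z) = -18 (Y(I, z) = -9*2 = -18)
V(x) = -5
r = 14 (r = 6 - 4*(-1 - 1) = 6 - 4*(-2) = 6 - 1*(-8) = 6 + 8 = 14)
S(U) = 1/(2*U)
v(A, Q) = 19/10 (v(A, Q) = 2 + (½)/(-5) = 2 + (½)*(-⅕) = 2 - ⅒ = 19/10)
55 - 153*v(Y(-1, 0), r) = 55 - 153*19/10 = 55 - 2907/10 = -2357/10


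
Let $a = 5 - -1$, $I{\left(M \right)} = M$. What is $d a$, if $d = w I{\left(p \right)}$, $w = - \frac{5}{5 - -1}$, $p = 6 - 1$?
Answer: $-25$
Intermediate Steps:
$p = 5$ ($p = 6 - 1 = 5$)
$w = - \frac{5}{6}$ ($w = - \frac{5}{5 + 1} = - \frac{5}{6} \approx -0.83333$)
$a = 6$ ($a = 5 + 1 = 6$)
$d = - \frac{25}{6}$ ($d = \left(- \frac{5}{6}\right) 5 = - \frac{25}{6} \approx -4.1667$)
$d a = \left(- \frac{25}{6}\right) 6 = -25$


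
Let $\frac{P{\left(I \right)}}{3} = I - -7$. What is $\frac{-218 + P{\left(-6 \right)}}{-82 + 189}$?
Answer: $- \frac{215}{107} \approx -2.0093$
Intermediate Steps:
$P{\left(I \right)} = 21 + 3 I$ ($P{\left(I \right)} = 3 \left(I - -7\right) = 3 \left(I + 7\right) = 3 \left(7 + I\right) = 21 + 3 I$)
$\frac{-218 + P{\left(-6 \right)}}{-82 + 189} = \frac{-218 + \left(21 + 3 \left(-6\right)\right)}{-82 + 189} = \frac{-218 + \left(21 - 18\right)}{107} = \left(-218 + 3\right) \frac{1}{107} = \left(-215\right) \frac{1}{107} = - \frac{215}{107}$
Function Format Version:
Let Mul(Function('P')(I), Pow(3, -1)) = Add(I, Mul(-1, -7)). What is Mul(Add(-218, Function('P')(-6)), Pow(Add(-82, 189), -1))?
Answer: Rational(-215, 107) ≈ -2.0093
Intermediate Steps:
Function('P')(I) = Add(21, Mul(3, I)) (Function('P')(I) = Mul(3, Add(I, Mul(-1, -7))) = Mul(3, Add(I, 7)) = Mul(3, Add(7, I)) = Add(21, Mul(3, I)))
Mul(Add(-218, Function('P')(-6)), Pow(Add(-82, 189), -1)) = Mul(Add(-218, Add(21, Mul(3, -6))), Pow(Add(-82, 189), -1)) = Mul(Add(-218, Add(21, -18)), Pow(107, -1)) = Mul(Add(-218, 3), Rational(1, 107)) = Mul(-215, Rational(1, 107)) = Rational(-215, 107)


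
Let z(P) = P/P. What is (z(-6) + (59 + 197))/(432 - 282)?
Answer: 257/150 ≈ 1.7133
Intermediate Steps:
z(P) = 1
(z(-6) + (59 + 197))/(432 - 282) = (1 + (59 + 197))/(432 - 282) = (1 + 256)/150 = 257*(1/150) = 257/150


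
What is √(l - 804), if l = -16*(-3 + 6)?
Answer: 2*I*√213 ≈ 29.189*I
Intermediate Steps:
l = -48 (l = -16*3 = -48)
√(l - 804) = √(-48 - 804) = √(-852) = 2*I*√213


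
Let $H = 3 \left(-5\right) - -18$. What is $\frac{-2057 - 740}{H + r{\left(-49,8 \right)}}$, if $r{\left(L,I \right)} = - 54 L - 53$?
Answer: $- \frac{2797}{2596} \approx -1.0774$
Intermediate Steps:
$r{\left(L,I \right)} = -53 - 54 L$
$H = 3$ ($H = -15 + 18 = 3$)
$\frac{-2057 - 740}{H + r{\left(-49,8 \right)}} = \frac{-2057 - 740}{3 - -2593} = - \frac{2797}{3 + \left(-53 + 2646\right)} = - \frac{2797}{3 + 2593} = - \frac{2797}{2596}$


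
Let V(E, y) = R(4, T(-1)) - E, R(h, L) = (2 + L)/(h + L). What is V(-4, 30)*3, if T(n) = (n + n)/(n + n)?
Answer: 69/5 ≈ 13.800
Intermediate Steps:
T(n) = 1 (T(n) = (2*n)/((2*n)) = (2*n)*(1/(2*n)) = 1)
R(h, L) = (2 + L)/(L + h)
V(E, y) = ⅗ - E (V(E, y) = (2 + 1)/(1 + 4) - E = 3/5 - E = (⅕)*3 - E = ⅗ - E)
V(-4, 30)*3 = (⅗ - 1*(-4))*3 = (⅗ + 4)*3 = (23/5)*3 = 69/5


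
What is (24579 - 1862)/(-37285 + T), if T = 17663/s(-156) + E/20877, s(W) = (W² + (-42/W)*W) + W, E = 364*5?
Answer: -3815918561214/6262860350933 ≈ -0.60929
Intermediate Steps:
E = 1820
s(W) = -42 + W + W² (s(W) = (W² - 42) + W = (-42 + W²) + W = -42 + W + W²)
T = 137560537/167976342 (T = 17663/(-42 - 156 + (-156)²) + 1820/20877 = 17663/(-42 - 156 + 24336) + 1820*(1/20877) = 17663/24138 + 1820/20877 = 137560537/167976342 ≈ 0.81893)
(24579 - 1862)/(-37285 + T) = (24579 - 1862)/(-37285 + 137560537/167976342) = 22717/(-6262860350933/167976342) = 22717*(-167976342/6262860350933) = -3815918561214/6262860350933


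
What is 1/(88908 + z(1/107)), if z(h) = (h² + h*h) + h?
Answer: 11449/1017907801 ≈ 1.1248e-5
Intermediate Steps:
z(h) = h + 2*h² (z(h) = (h² + h²) + h = 2*h² + h = h + 2*h²)
1/(88908 + z(1/107)) = 1/(88908 + (1 + 2/107)/107) = 1/(88908 + (1/107)*(109/107)) = 1/(88908 + 109/11449) = 1/(1017907801/11449) = 11449/1017907801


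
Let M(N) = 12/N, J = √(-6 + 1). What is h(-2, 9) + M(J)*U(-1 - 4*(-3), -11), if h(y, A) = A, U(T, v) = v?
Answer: 9 + 132*I*√5/5 ≈ 9.0 + 59.032*I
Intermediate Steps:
J = I*√5 (J = √(-5) = I*√5 ≈ 2.2361*I)
h(-2, 9) + M(J)*U(-1 - 4*(-3), -11) = 9 + (12/((I*√5)))*(-11) = 9 + (12*(-I*√5/5))*(-11) = 9 - 12*I*√5/5*(-11) = 9 + 132*I*√5/5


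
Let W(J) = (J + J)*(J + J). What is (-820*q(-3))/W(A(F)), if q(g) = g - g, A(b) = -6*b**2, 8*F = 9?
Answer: 0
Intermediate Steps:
F = 9/8 (F = (1/8)*9 = 9/8 ≈ 1.1250)
q(g) = 0
W(J) = 4*J**2 (W(J) = (2*J)*(2*J) = 4*J**2)
(-820*q(-3))/W(A(F)) = (-820*0)/((4*(-6*(9/8)**2)**2)) = 0/((4*(-6*81/64)**2)) = 0/((4*(-243/32)**2)) = 0/((4*(59049/1024))) = 0/(59049/256) = 0*(256/59049) = 0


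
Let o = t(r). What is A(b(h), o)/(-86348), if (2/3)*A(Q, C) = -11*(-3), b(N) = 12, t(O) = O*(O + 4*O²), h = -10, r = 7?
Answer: -99/172696 ≈ -0.00057326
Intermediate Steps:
o = 1421 (o = 7²*(1 + 4*7) = 49*(1 + 28) = 49*29 = 1421)
A(Q, C) = 99/2 (A(Q, C) = 3*(-11*(-3))/2 = (3/2)*33 = 99/2)
A(b(h), o)/(-86348) = (99/2)/(-86348) = (99/2)*(-1/86348) = -99/172696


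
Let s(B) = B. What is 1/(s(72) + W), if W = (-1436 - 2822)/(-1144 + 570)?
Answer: 287/22793 ≈ 0.012592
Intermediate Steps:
W = 2129/287 (W = -4258/(-574) = -4258*(-1/574) = 2129/287 ≈ 7.4181)
1/(s(72) + W) = 1/(72 + 2129/287) = 1/(22793/287) = 287/22793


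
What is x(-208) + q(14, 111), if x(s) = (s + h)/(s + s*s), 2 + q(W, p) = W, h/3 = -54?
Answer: 258151/21528 ≈ 11.991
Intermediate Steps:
h = -162 (h = 3*(-54) = -162)
q(W, p) = -2 + W
x(s) = (-162 + s)/(s + s²) (x(s) = (s - 162)/(s + s*s) = (-162 + s)/(s + s²))
x(-208) + q(14, 111) = (-162 - 208)/((-208)*(1 - 208)) + (-2 + 14) = -1/208*(-370)/(-207) + 12 = -1/208*(-1/207)*(-370) + 12 = -185/21528 + 12 = 258151/21528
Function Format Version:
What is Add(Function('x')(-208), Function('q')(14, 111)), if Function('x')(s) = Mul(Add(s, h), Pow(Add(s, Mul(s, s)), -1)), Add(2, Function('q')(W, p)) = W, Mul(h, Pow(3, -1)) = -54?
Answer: Rational(258151, 21528) ≈ 11.991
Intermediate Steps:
h = -162 (h = Mul(3, -54) = -162)
Function('q')(W, p) = Add(-2, W)
Function('x')(s) = Mul(Pow(Add(s, Pow(s, 2)), -1), Add(-162, s)) (Function('x')(s) = Mul(Add(s, -162), Pow(Add(s, Mul(s, s)), -1)) = Mul(Add(-162, s), Pow(Add(s, Pow(s, 2)), -1)) = Mul(Pow(Add(s, Pow(s, 2)), -1), Add(-162, s)))
Add(Function('x')(-208), Function('q')(14, 111)) = Add(Mul(Pow(-208, -1), Pow(Add(1, -208), -1), Add(-162, -208)), Add(-2, 14)) = Add(Mul(Rational(-1, 208), Pow(-207, -1), -370), 12) = Add(Mul(Rational(-1, 208), Rational(-1, 207), -370), 12) = Add(Rational(-185, 21528), 12) = Rational(258151, 21528)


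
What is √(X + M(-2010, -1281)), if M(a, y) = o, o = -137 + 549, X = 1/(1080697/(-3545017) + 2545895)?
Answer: √33559442150221348885950794294/9025239974518 ≈ 20.298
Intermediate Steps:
X = 3545017/9025239974518 (X = 1/(1080697*(-1/3545017) + 2545895) = 1/(-1080697/3545017 + 2545895) = 1/(9025239974518/3545017) = 3545017/9025239974518 ≈ 3.9279e-7)
o = 412
M(a, y) = 412
√(X + M(-2010, -1281)) = √(3545017/9025239974518 + 412) = √(3718398873046433/9025239974518) = √33559442150221348885950794294/9025239974518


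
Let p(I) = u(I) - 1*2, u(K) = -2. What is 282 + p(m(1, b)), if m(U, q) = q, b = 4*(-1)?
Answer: 278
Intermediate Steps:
b = -4
p(I) = -4 (p(I) = -2 - 1*2 = -2 - 2 = -4)
282 + p(m(1, b)) = 282 - 4 = 278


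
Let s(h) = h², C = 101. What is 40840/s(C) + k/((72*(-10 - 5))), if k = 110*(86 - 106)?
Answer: 1663735/275427 ≈ 6.0406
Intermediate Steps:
k = -2200 (k = 110*(-20) = -2200)
40840/s(C) + k/((72*(-10 - 5))) = 40840/(101²) - 2200*1/(72*(-10 - 5)) = 40840/10201 - 2200/(72*(-15)) = 40840*(1/10201) - 2200/(-1080) = 40840/10201 - 2200*(-1/1080) = 40840/10201 + 55/27 = 1663735/275427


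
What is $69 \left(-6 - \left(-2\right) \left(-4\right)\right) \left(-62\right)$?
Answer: $59892$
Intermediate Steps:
$69 \left(-6 - \left(-2\right) \left(-4\right)\right) \left(-62\right) = 69 \left(-6 - 8\right) \left(-62\right) = 69 \left(-14\right) \left(-62\right) = \left(-966\right) \left(-62\right) = 59892$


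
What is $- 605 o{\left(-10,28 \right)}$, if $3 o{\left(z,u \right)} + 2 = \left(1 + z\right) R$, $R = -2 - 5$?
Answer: $- \frac{36905}{3} \approx -12302.0$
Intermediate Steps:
$R = -7$ ($R = -2 - 5 = -7$)
$o{\left(z,u \right)} = -3 - \frac{7 z}{3}$ ($o{\left(z,u \right)} = - \frac{2}{3} + \frac{\left(1 + z\right) \left(-7\right)}{3} = - \frac{2}{3} + \frac{-7 - 7 z}{3} = - \frac{2}{3} - \left(\frac{7}{3} + \frac{7 z}{3}\right) = -3 - \frac{7 z}{3}$)
$- 605 o{\left(-10,28 \right)} = - 605 \left(-3 - - \frac{70}{3}\right) = - 605 \left(-3 + \frac{70}{3}\right) = \left(-605\right) \frac{61}{3} = - \frac{36905}{3}$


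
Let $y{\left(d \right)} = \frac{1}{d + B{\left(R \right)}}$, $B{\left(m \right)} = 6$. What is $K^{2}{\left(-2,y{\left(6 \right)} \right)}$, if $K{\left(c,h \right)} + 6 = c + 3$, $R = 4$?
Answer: $25$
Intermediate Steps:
$y{\left(d \right)} = \frac{1}{6 + d}$ ($y{\left(d \right)} = \frac{1}{d + 6} = \frac{1}{6 + d}$)
$K{\left(c,h \right)} = -3 + c$ ($K{\left(c,h \right)} = -6 + \left(c + 3\right) = -6 + \left(3 + c\right) = -3 + c$)
$K^{2}{\left(-2,y{\left(6 \right)} \right)} = \left(-3 - 2\right)^{2} = \left(-5\right)^{2} = 25$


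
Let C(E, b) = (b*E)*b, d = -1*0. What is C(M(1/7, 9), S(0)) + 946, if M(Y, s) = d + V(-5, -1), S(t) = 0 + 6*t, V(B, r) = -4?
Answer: 946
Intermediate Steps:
d = 0
S(t) = 6*t
M(Y, s) = -4 (M(Y, s) = 0 - 4 = -4)
C(E, b) = E*b² (C(E, b) = (E*b)*b = E*b²)
C(M(1/7, 9), S(0)) + 946 = -4*(6*0)² + 946 = -4*0² + 946 = -4*0 + 946 = 0 + 946 = 946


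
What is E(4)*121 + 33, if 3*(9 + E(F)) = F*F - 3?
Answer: -1595/3 ≈ -531.67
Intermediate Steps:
E(F) = -10 + F**2/3 (E(F) = -9 + (F*F - 3)/3 = -9 + (F**2 - 3)/3 = -9 + (-3 + F**2)/3 = -9 + (-1 + F**2/3) = -10 + F**2/3)
E(4)*121 + 33 = (-10 + (1/3)*4**2)*121 + 33 = (-10 + (1/3)*16)*121 + 33 = (-10 + 16/3)*121 + 33 = -14/3*121 + 33 = -1694/3 + 33 = -1595/3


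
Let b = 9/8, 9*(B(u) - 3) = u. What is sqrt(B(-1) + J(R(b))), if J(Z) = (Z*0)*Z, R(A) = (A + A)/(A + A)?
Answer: sqrt(26)/3 ≈ 1.6997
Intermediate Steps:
B(u) = 3 + u/9
b = 9/8 (b = 9*(1/8) = 9/8 ≈ 1.1250)
R(A) = 1 (R(A) = (2*A)/((2*A)) = (2*A)*(1/(2*A)) = 1)
J(Z) = 0 (J(Z) = 0*Z = 0)
sqrt(B(-1) + J(R(b))) = sqrt((3 + (1/9)*(-1)) + 0) = sqrt((3 - 1/9) + 0) = sqrt(26/9 + 0) = sqrt(26/9) = sqrt(26)/3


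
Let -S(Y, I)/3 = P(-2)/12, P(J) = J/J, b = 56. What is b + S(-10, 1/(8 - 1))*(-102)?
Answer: 163/2 ≈ 81.500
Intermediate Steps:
P(J) = 1
S(Y, I) = -1/4 (S(Y, I) = -3/12 = -3*1/12 = -1/4)
b + S(-10, 1/(8 - 1))*(-102) = 56 - 1/4*(-102) = 56 + 51/2 = 163/2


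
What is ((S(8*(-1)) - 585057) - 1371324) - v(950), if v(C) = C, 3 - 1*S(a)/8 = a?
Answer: -1957243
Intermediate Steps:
S(a) = 24 - 8*a
((S(8*(-1)) - 585057) - 1371324) - v(950) = (((24 - 64*(-1)) - 585057) - 1371324) - 1*950 = (((24 - 8*(-8)) - 585057) - 1371324) - 950 = (((24 + 64) - 585057) - 1371324) - 950 = ((88 - 585057) - 1371324) - 950 = (-584969 - 1371324) - 950 = -1956293 - 950 = -1957243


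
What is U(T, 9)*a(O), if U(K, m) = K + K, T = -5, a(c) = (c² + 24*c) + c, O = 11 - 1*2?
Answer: -3060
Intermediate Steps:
O = 9 (O = 11 - 2 = 9)
a(c) = c² + 25*c
U(K, m) = 2*K
U(T, 9)*a(O) = (2*(-5))*(9*(25 + 9)) = -90*34 = -10*306 = -3060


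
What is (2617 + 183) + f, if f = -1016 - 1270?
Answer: 514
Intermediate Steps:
f = -2286
(2617 + 183) + f = (2617 + 183) - 2286 = 2800 - 2286 = 514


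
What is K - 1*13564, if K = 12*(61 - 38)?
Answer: -13288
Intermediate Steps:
K = 276 (K = 12*23 = 276)
K - 1*13564 = 276 - 1*13564 = 276 - 13564 = -13288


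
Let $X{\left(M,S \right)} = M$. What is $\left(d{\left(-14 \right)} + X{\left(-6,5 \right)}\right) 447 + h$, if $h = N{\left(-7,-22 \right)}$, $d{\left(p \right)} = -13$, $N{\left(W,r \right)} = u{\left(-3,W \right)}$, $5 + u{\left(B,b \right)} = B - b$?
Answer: $-8494$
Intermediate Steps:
$u{\left(B,b \right)} = -5 + B - b$ ($u{\left(B,b \right)} = -5 + \left(B - b\right) = -5 + B - b$)
$N{\left(W,r \right)} = -8 - W$ ($N{\left(W,r \right)} = -5 - 3 - W = -8 - W$)
$h = -1$ ($h = -8 - -7 = -8 + 7 = -1$)
$\left(d{\left(-14 \right)} + X{\left(-6,5 \right)}\right) 447 + h = \left(-13 - 6\right) 447 - 1 = \left(-19\right) 447 - 1 = -8493 - 1 = -8494$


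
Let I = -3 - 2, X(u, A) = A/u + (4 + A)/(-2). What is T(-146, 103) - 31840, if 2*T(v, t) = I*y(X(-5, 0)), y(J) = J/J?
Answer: -63685/2 ≈ -31843.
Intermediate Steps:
X(u, A) = -2 - A/2 + A/u (X(u, A) = A/u + (4 + A)*(-½) = A/u + (-2 - A/2) = -2 - A/2 + A/u)
I = -5
y(J) = 1
T(v, t) = -5/2 (T(v, t) = (-5*1)/2 = (½)*(-5) = -5/2)
T(-146, 103) - 31840 = -5/2 - 31840 = -63685/2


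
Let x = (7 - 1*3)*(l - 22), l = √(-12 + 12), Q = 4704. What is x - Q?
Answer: -4792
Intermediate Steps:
l = 0 (l = √0 = 0)
x = -88 (x = (7 - 1*3)*(0 - 22) = (7 - 3)*(-22) = 4*(-22) = -88)
x - Q = -88 - 1*4704 = -88 - 4704 = -4792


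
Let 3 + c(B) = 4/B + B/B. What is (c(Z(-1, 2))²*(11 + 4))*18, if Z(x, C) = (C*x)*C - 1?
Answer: 10584/5 ≈ 2116.8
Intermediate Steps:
Z(x, C) = -1 + x*C² (Z(x, C) = x*C² - 1 = -1 + x*C²)
c(B) = -2 + 4/B (c(B) = -3 + (4/B + B/B) = -3 + (4/B + 1) = -3 + (1 + 4/B) = -2 + 4/B)
(c(Z(-1, 2))²*(11 + 4))*18 = ((-2 + 4/(-1 - 1*2²))²*(11 + 4))*18 = ((-2 + 4/(-1 - 1*4))²*15)*18 = ((-2 + 4/(-1 - 4))²*15)*18 = ((-2 + 4/(-5))²*15)*18 = ((-2 + 4*(-⅕))²*15)*18 = ((-2 - ⅘)²*15)*18 = ((-14/5)²*15)*18 = ((196/25)*15)*18 = (588/5)*18 = 10584/5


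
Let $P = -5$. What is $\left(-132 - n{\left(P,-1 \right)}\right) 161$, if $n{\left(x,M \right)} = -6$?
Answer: $-20286$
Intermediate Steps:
$\left(-132 - n{\left(P,-1 \right)}\right) 161 = \left(-132 - -6\right) 161 = \left(-132 + 6\right) 161 = \left(-126\right) 161 = -20286$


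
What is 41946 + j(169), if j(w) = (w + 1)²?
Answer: 70846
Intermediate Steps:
j(w) = (1 + w)²
41946 + j(169) = 41946 + (1 + 169)² = 41946 + 170² = 41946 + 28900 = 70846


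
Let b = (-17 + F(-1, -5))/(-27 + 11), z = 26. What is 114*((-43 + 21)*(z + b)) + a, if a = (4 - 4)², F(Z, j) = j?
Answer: -137313/2 ≈ -68657.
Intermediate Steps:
a = 0 (a = 0² = 0)
b = 11/8 (b = (-17 - 5)/(-27 + 11) = -22/(-16) = -22*(-1/16) = 11/8 ≈ 1.3750)
114*((-43 + 21)*(z + b)) + a = 114*((-43 + 21)*(26 + 11/8)) + 0 = 114*(-22*219/8) + 0 = 114*(-2409/4) + 0 = -137313/2 + 0 = -137313/2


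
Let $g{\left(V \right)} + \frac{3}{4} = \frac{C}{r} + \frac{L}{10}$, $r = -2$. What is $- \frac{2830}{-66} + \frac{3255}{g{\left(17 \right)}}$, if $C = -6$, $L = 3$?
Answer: $\frac{740155}{561} \approx 1319.3$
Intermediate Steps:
$g{\left(V \right)} = \frac{51}{20}$ ($g{\left(V \right)} = - \frac{3}{4} + \left(- \frac{6}{-2} + \frac{3}{10}\right) = - \frac{3}{4} + \left(\left(-6\right) \left(- \frac{1}{2}\right) + 3 \cdot \frac{1}{10}\right) = - \frac{3}{4} + \left(3 + \frac{3}{10}\right) = - \frac{3}{4} + \frac{33}{10} = \frac{51}{20}$)
$- \frac{2830}{-66} + \frac{3255}{g{\left(17 \right)}} = - \frac{2830}{-66} + \frac{3255}{\frac{51}{20}} = \left(-2830\right) \left(- \frac{1}{66}\right) + 3255 \cdot \frac{20}{51} = \frac{1415}{33} + \frac{21700}{17} = \frac{740155}{561}$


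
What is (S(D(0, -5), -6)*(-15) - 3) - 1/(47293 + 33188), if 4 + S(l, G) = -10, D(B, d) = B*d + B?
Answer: 16659566/80481 ≈ 207.00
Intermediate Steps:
D(B, d) = B + B*d
S(l, G) = -14 (S(l, G) = -4 - 10 = -14)
(S(D(0, -5), -6)*(-15) - 3) - 1/(47293 + 33188) = (-14*(-15) - 3) - 1/(47293 + 33188) = (210 - 3) - 1/80481 = 207 - 1*1/80481 = 207 - 1/80481 = 16659566/80481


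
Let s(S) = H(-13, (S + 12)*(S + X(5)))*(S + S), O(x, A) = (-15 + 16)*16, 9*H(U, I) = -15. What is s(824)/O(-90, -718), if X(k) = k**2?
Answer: -515/3 ≈ -171.67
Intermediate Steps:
H(U, I) = -5/3 (H(U, I) = (1/9)*(-15) = -5/3)
O(x, A) = 16 (O(x, A) = 1*16 = 16)
s(S) = -10*S/3 (s(S) = -5*(S + S)/3 = -10*S/3)
s(824)/O(-90, -718) = -10/3*824/16 = -8240/3*1/16 = -515/3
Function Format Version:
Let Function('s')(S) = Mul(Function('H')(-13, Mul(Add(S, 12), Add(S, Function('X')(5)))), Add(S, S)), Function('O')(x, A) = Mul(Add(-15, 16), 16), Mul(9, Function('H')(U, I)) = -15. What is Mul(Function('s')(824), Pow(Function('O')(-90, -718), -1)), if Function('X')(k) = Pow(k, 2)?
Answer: Rational(-515, 3) ≈ -171.67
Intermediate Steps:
Function('H')(U, I) = Rational(-5, 3) (Function('H')(U, I) = Mul(Rational(1, 9), -15) = Rational(-5, 3))
Function('O')(x, A) = 16 (Function('O')(x, A) = Mul(1, 16) = 16)
Function('s')(S) = Mul(Rational(-10, 3), S) (Function('s')(S) = Mul(Rational(-5, 3), Add(S, S)) = Mul(Rational(-5, 3), Mul(2, S)) = Mul(Rational(-10, 3), S))
Mul(Function('s')(824), Pow(Function('O')(-90, -718), -1)) = Mul(Mul(Rational(-10, 3), 824), Pow(16, -1)) = Mul(Rational(-8240, 3), Rational(1, 16)) = Rational(-515, 3)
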